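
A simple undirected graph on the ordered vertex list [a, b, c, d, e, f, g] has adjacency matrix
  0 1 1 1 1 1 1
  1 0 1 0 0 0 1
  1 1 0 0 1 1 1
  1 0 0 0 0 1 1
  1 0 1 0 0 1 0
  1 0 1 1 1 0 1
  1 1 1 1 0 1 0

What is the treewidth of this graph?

3

A width-3 tree decomposition is:
Bags: B1 = {a, c, f, g}  B2 = {a, c, e, f}  B3 = {a, d, f, g}  B4 = {a, b, c, g}
Tree: B1–B2, B1–B3, B1–B4
The largest bag has 4 vertices, giving width 3; this decomposition certifies tw(G) ≤ 3. Conversely, {a, d, f, g} is a clique of size 4, and the vertices of any clique must share a bag in every tree decomposition; so some bag has ≥ 4 vertices and tw(G) ≥ 3. Therefore the treewidth is 3.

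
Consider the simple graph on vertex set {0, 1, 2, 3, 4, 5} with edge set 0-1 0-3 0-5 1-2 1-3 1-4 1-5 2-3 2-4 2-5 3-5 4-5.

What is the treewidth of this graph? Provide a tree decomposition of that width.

Treewidth 3.
One such decomposition:
Bags: B1 = {1, 2, 4, 5}  B2 = {1, 2, 3, 5}  B3 = {0, 1, 3, 5}
Tree: B1–B2, B2–B3

Each bag holds 4 vertices, so the decomposition has width 3, which upper-bounds the treewidth. On the other hand G contains the 4-clique {0, 1, 3, 5}. A clique must lie in a single bag of any decomposition, so no decomposition can have width below 3. Hence tw(G) = 3 exactly.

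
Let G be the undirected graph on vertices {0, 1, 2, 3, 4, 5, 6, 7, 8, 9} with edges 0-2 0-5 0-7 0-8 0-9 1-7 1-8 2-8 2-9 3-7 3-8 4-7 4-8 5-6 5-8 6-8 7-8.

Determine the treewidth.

2

A width-2 tree decomposition is:
Bags: B1 = {0, 7, 8}  B2 = {0, 2, 8}  B3 = {3, 7, 8}  B4 = {1, 7, 8}  B5 = {0, 5, 8}  B6 = {5, 6, 8}  B7 = {4, 7, 8}  B8 = {0, 2, 9}
Tree: B1–B2, B1–B3, B3–B4, B1–B5, B5–B6, B4–B7, B2–B8
Each bag holds 3 vertices, so the decomposition has width 2, which upper-bounds the treewidth. Conversely, {0, 2, 8} is a clique of size 3, and the vertices of any clique must share a bag in every tree decomposition; so some bag has ≥ 3 vertices and tw(G) ≥ 2. Combining the bounds, tw(G) = 2.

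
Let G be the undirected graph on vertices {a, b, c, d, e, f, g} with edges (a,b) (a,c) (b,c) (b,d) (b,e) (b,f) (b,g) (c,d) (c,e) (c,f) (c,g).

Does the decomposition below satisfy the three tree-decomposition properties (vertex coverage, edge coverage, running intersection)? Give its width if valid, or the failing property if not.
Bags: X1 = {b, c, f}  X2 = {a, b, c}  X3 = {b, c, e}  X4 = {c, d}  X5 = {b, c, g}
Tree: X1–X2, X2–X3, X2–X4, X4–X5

A tree decomposition must satisfy three properties: every vertex lies in some bag; for every edge, both endpoints lie together in some bag; and for every vertex, the bags containing it form a connected subtree. Here edge (b,d) lies in no bag, so the decomposition is invalid.

No — edge (b,d) lies in no bag.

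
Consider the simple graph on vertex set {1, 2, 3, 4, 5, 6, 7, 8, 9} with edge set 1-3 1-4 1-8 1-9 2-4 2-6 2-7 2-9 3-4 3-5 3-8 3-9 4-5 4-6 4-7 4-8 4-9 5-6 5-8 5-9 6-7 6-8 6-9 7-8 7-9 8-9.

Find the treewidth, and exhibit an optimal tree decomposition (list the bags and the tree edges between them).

The largest bag has 5 vertices, giving width 4; this decomposition certifies tw(G) ≤ 4. Conversely, {1, 3, 4, 8, 9} is a clique of size 5, and the vertices of any clique must share a bag in every tree decomposition; so some bag has ≥ 5 vertices and tw(G) ≥ 4. The upper and lower bounds meet at 4, so that is the treewidth.

Treewidth 4.
Bags: B1 = {4, 5, 6, 8, 9}  B2 = {3, 4, 5, 8, 9}  B3 = {1, 3, 4, 8, 9}  B4 = {4, 6, 7, 8, 9}  B5 = {2, 4, 6, 7, 9}
Tree: B1–B2, B2–B3, B1–B4, B4–B5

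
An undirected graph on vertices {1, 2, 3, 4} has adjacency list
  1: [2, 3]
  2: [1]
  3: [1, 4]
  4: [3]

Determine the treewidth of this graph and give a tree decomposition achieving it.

Treewidth 1.
One optimal decomposition is:
Bags: B1 = {3, 4}  B2 = {1, 3}  B3 = {1, 2}
Tree: B1–B2, B2–B3

The largest bag has 2 vertices, giving width 1; this decomposition certifies tw(G) ≤ 1. G has an edge, so its treewidth is at least 1. The upper and lower bounds meet at 1, so that is the treewidth.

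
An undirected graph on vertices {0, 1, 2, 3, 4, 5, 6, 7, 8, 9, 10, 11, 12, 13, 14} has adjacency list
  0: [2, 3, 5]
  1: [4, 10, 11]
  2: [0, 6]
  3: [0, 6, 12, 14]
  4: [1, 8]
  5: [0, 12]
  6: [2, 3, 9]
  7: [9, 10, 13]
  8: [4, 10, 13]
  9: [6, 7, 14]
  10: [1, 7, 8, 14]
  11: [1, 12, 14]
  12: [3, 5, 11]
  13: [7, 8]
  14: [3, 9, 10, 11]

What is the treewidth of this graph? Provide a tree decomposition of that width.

Treewidth 3.
One optimal decomposition is:
Bags: B1 = {0, 2, 5, 6}  B2 = {0, 3, 5, 6}  B3 = {3, 5, 6, 12}  B4 = {3, 6, 9, 12}  B5 = {3, 9, 12, 14}  B6 = {9, 11, 12, 14}  B7 = {7, 9, 11, 14}  B8 = {7, 10, 11, 14}  B9 = {1, 7, 10, 11}  B10 = {1, 7, 10, 13}  B11 = {1, 8, 10, 13}  B12 = {1, 4, 8, 13}
Tree: B1–B2, B2–B3, B3–B4, B4–B5, B5–B6, B6–B7, B7–B8, B8–B9, B9–B10, B10–B11, B11–B12

Each bag holds 4 vertices, so the decomposition has width 3, which upper-bounds the treewidth. For the lower bound: the 4 vertex sets {0,2,5}, {6}, {3}, {9,11,12,14} are disjoint, each induces a connected subgraph, and every pair is joined by at least one edge of G. Contracting each set to a single vertex therefore yields K_{4} as a minor, and since treewidth is minor-monotone, tw(G) ≥ tw(K_{4}) = 3. The upper and lower bounds meet at 3, so that is the treewidth.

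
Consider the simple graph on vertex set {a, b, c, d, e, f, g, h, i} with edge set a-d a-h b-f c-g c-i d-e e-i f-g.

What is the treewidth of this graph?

1

A width-1 tree decomposition is:
Bags: B1 = {a, h}  B2 = {a, d}  B3 = {d, e}  B4 = {e, i}  B5 = {c, i}  B6 = {c, g}  B7 = {f, g}  B8 = {b, f}
Tree: B1–B2, B2–B3, B3–B4, B4–B5, B5–B6, B6–B7, B7–B8
The largest bag has 2 vertices, giving width 1; this decomposition certifies tw(G) ≤ 1. Since G has at least one edge (e.g. h–a), it is not an edgeless graph, so tw(G) ≥ 1. Hence tw(G) = 1 exactly.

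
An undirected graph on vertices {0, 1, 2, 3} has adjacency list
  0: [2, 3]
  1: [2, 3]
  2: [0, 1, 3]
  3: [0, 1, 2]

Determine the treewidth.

2

A width-2 tree decomposition is:
Bags: B1 = {1, 2, 3}  B2 = {0, 2, 3}
Tree: B1–B2
Every bag has size at most 3, so the width is 3 − 1 = 2 and tw(G) ≤ 2. For the lower bound, the 3 vertices {0, 2, 3} are pairwise adjacent, and any tree decomposition puts a clique entirely inside one bag — forcing width ≥ 2. Combining the bounds, tw(G) = 2.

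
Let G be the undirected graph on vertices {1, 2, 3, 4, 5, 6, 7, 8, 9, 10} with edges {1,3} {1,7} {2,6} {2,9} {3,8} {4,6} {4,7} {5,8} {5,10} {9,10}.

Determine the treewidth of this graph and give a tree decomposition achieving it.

Each bag holds 3 vertices, so the decomposition has width 2, which upper-bounds the treewidth. The edges 3–1–7–4–6–2–9–10–5–8–3 form a cycle, so G is not a tree and its treewidth is at least 2. Hence tw(G) = 2 exactly.

Treewidth 2.
Bags: B1 = {1, 3, 7}  B2 = {3, 4, 7}  B3 = {3, 4, 6}  B4 = {2, 3, 6}  B5 = {2, 3, 9}  B6 = {3, 9, 10}  B7 = {3, 5, 10}  B8 = {3, 5, 8}
Tree: B1–B2, B2–B3, B3–B4, B4–B5, B5–B6, B6–B7, B7–B8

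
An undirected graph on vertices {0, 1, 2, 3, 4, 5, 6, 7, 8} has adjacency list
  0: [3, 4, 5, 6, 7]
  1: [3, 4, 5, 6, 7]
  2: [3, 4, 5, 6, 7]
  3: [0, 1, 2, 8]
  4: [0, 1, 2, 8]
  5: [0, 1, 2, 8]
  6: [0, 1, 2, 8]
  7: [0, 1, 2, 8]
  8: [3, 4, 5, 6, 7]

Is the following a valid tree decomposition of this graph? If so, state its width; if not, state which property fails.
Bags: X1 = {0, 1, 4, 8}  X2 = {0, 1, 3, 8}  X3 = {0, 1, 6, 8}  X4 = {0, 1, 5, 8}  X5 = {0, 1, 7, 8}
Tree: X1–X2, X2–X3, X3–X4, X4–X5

No — vertex 2 appears in no bag.

A tree decomposition must satisfy three properties: every vertex lies in some bag; for every edge, both endpoints lie together in some bag; and for every vertex, the bags containing it form a connected subtree. Here vertex 2 appears in no bag, so the decomposition is invalid.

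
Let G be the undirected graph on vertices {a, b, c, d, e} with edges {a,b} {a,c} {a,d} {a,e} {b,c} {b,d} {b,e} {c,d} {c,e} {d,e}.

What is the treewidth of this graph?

4

A width-4 tree decomposition is:
Bags: B1 = {a, b, c, d, e}
Tree: (single bag)
With just one bag of size 5, the width is 5 − 1 = 4, so tw(G) ≤ 4. On the other hand G contains the 5-clique {a, b, c, d, e}. A clique must lie in a single bag of any decomposition, so no decomposition can have width below 4. The upper and lower bounds meet at 4, so that is the treewidth.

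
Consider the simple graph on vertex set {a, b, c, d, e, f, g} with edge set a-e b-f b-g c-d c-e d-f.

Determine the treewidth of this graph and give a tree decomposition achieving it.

Each bag holds 2 vertices, so the decomposition has width 1, which upper-bounds the treewidth. Any graph with an edge has treewidth ≥ 1, and G has the edge a–e. Hence tw(G) = 1 exactly.

Treewidth 1.
One optimal decomposition is:
Bags: B1 = {a, e}  B2 = {c, e}  B3 = {c, d}  B4 = {d, f}  B5 = {b, f}  B6 = {b, g}
Tree: B1–B2, B2–B3, B3–B4, B4–B5, B5–B6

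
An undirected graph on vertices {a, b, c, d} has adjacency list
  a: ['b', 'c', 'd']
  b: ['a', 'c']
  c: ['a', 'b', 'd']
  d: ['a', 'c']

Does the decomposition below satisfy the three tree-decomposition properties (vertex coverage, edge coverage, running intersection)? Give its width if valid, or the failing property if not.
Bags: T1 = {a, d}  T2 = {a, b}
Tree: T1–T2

A tree decomposition must satisfy three properties: every vertex lies in some bag; for every edge, both endpoints lie together in some bag; and for every vertex, the bags containing it form a connected subtree. Here vertex c appears in no bag, so the decomposition is invalid.

No — vertex c appears in no bag.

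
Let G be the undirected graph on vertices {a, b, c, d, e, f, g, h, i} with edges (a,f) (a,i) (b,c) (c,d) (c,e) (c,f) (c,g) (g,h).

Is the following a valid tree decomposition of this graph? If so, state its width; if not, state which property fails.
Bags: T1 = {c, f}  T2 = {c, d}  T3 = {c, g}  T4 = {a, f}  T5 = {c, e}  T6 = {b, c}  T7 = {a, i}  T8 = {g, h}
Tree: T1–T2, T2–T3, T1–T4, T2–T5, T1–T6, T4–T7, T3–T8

Vertex coverage: the bags together contain {a, b, c, d, e, f, g, h, i}, the full vertex set. Edge coverage: each edge of G has both endpoints in at least one bag. Running intersection: for every vertex, the bags containing it form a connected subtree. All three properties hold, so this is a valid tree decomposition of width max|bag| − 1 = 1, and hence tw(G) ≤ 1.

Yes; width 1.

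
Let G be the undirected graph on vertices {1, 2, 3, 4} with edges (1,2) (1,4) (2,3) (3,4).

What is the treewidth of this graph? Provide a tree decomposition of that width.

Treewidth 2.
One optimal decomposition is:
Bags: B1 = {2, 3, 4}  B2 = {1, 2, 4}
Tree: B1–B2

The largest bag has 3 vertices, giving width 2; this decomposition certifies tw(G) ≤ 2. For the lower bound, G contains the cycle 2–3–4–1–2, so G is not a forest; only forests have treewidth ≤ 1, hence tw(G) ≥ 2. The upper and lower bounds meet at 2, so that is the treewidth.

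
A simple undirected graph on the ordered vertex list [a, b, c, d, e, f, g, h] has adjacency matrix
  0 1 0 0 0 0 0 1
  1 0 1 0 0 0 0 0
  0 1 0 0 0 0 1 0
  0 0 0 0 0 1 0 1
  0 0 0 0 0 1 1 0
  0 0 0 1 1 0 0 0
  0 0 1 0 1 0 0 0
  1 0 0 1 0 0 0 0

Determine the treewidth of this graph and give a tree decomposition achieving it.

The largest bag has 3 vertices, giving width 2; this decomposition certifies tw(G) ≤ 2. The edges b–c–g–e–f–d–h–a–b form a cycle, so G is not a tree and its treewidth is at least 2. Therefore the treewidth is 2.

Treewidth 2.
One such decomposition:
Bags: B1 = {b, c, g}  B2 = {b, e, g}  B3 = {b, e, f}  B4 = {b, d, f}  B5 = {b, d, h}  B6 = {a, b, h}
Tree: B1–B2, B2–B3, B3–B4, B4–B5, B5–B6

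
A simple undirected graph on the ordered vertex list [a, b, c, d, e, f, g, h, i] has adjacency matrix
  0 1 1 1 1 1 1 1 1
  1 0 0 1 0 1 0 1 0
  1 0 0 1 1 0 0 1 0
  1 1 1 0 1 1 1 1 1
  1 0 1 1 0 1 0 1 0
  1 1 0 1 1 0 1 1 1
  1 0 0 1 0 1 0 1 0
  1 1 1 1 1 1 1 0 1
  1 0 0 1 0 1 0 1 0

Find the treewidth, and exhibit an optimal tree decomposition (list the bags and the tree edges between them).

Treewidth 4.
One such decomposition:
Bags: B1 = {a, d, f, g, h}  B2 = {a, d, f, h, i}  B3 = {a, d, e, f, h}  B4 = {a, c, d, e, h}  B5 = {a, b, d, f, h}
Tree: B1–B2, B2–B3, B3–B4, B2–B5

The largest bag has 5 vertices, giving width 4; this decomposition certifies tw(G) ≤ 4. Conversely, {a, c, d, e, h} is a clique of size 5, and the vertices of any clique must share a bag in every tree decomposition; so some bag has ≥ 5 vertices and tw(G) ≥ 4. Hence tw(G) = 4 exactly.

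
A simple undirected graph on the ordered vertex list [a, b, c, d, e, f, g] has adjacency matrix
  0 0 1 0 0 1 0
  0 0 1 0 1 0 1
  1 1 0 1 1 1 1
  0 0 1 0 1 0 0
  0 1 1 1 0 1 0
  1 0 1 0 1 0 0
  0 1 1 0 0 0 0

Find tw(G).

A width-2 tree decomposition is:
Bags: B1 = {b, c, e}  B2 = {b, c, g}  B3 = {c, e, f}  B4 = {a, c, f}  B5 = {c, d, e}
Tree: B1–B2, B1–B3, B3–B4, B1–B5
The largest bag has 3 vertices, giving width 2; this decomposition certifies tw(G) ≤ 2. Conversely, {b, c, g} is a clique of size 3, and the vertices of any clique must share a bag in every tree decomposition; so some bag has ≥ 3 vertices and tw(G) ≥ 2. The upper and lower bounds meet at 2, so that is the treewidth.

2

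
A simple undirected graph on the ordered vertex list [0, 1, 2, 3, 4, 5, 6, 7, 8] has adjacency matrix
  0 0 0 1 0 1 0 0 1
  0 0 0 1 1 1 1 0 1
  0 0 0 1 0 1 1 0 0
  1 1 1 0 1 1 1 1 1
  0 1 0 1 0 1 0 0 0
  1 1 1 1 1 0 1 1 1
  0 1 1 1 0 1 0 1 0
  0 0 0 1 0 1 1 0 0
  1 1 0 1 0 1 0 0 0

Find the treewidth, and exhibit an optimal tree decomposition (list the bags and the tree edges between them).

The largest bag has 4 vertices, giving width 3; this decomposition certifies tw(G) ≤ 3. For the lower bound, the 4 vertices {0, 3, 5, 8} are pairwise adjacent, and any tree decomposition puts a clique entirely inside one bag — forcing width ≥ 3. Hence tw(G) = 3 exactly.

Treewidth 3.
One such decomposition:
Bags: B1 = {1, 3, 5, 6}  B2 = {1, 3, 5, 8}  B3 = {3, 5, 6, 7}  B4 = {2, 3, 5, 6}  B5 = {0, 3, 5, 8}  B6 = {1, 3, 4, 5}
Tree: B1–B2, B1–B3, B1–B4, B2–B5, B1–B6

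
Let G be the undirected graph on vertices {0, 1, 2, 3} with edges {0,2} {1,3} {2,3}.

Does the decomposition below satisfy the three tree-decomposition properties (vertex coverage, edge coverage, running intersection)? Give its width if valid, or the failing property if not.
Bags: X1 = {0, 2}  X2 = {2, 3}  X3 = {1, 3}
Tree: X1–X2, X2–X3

Checking the three conditions: (i) the bags cover all of {0, 1, 2, 3}; (ii) for each edge, some bag contains both endpoints; (iii) the bags containing any fixed vertex form a subtree. All hold, so the decomposition is valid with width 2 − 1 = 1.

Yes; width 1.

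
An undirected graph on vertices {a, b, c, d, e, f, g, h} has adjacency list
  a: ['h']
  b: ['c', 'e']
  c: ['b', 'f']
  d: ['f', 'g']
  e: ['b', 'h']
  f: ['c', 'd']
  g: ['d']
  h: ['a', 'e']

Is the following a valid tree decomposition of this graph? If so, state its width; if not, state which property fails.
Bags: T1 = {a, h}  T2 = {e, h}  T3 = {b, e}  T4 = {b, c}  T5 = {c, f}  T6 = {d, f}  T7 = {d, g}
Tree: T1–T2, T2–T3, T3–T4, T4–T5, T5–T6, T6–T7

Every vertex of G appears in some bag (union = {a, b, c, d, e, f, g, h}); every edge is covered by a bag; and for each vertex v the set of bags containing v is connected in the bag tree. The decomposition is therefore valid. The largest bag has 2 vertices, so the width is 1.

Yes; width 1.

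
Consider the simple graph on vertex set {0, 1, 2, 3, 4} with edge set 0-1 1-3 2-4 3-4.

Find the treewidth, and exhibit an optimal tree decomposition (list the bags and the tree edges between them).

Treewidth 1.
Bags: B1 = {0, 1}  B2 = {1, 3}  B3 = {3, 4}  B4 = {2, 4}
Tree: B1–B2, B2–B3, B3–B4

Each bag holds 2 vertices, so the decomposition has width 1, which upper-bounds the treewidth. G has an edge, so its treewidth is at least 1. Hence tw(G) = 1 exactly.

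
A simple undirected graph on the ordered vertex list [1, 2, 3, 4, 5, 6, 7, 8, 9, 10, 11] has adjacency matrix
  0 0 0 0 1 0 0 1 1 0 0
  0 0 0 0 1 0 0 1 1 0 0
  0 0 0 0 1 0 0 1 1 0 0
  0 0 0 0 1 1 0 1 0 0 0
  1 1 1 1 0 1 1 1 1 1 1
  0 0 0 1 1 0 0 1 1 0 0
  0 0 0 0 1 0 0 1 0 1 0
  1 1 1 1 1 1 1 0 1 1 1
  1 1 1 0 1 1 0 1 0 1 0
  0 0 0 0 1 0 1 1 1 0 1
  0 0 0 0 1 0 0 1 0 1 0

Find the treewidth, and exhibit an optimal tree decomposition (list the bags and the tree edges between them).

Every bag has size at most 4, so the width is 4 − 1 = 3 and tw(G) ≤ 3. For the lower bound, the 4 vertices {1, 5, 8, 9} are pairwise adjacent, and any tree decomposition puts a clique entirely inside one bag — forcing width ≥ 3. Therefore the treewidth is 3.

Treewidth 3.
One such decomposition:
Bags: B1 = {2, 5, 8, 9}  B2 = {5, 8, 9, 10}  B3 = {5, 6, 8, 9}  B4 = {5, 7, 8, 10}  B5 = {5, 8, 10, 11}  B6 = {3, 5, 8, 9}  B7 = {1, 5, 8, 9}  B8 = {4, 5, 6, 8}
Tree: B1–B2, B2–B3, B2–B4, B4–B5, B3–B6, B6–B7, B3–B8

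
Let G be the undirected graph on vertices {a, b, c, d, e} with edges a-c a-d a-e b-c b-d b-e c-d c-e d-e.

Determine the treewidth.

3

A width-3 tree decomposition is:
Bags: B1 = {b, c, d, e}  B2 = {a, c, d, e}
Tree: B1–B2
The largest bag has 4 vertices, giving width 3; this decomposition certifies tw(G) ≤ 3. On the other hand G contains the 4-clique {a, c, d, e}. A clique must lie in a single bag of any decomposition, so no decomposition can have width below 3. Combining the bounds, tw(G) = 3.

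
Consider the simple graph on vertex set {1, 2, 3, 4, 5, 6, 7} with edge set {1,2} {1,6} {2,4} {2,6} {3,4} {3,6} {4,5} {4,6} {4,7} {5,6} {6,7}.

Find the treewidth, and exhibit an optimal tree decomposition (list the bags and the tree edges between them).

Every bag has size at most 3, so the width is 3 − 1 = 2 and tw(G) ≤ 2. Conversely, {1, 2, 6} is a clique of size 3, and the vertices of any clique must share a bag in every tree decomposition; so some bag has ≥ 3 vertices and tw(G) ≥ 2. The upper and lower bounds meet at 2, so that is the treewidth.

Treewidth 2.
Bags: B1 = {3, 4, 6}  B2 = {4, 5, 6}  B3 = {2, 4, 6}  B4 = {1, 2, 6}  B5 = {4, 6, 7}
Tree: B1–B2, B2–B3, B3–B4, B2–B5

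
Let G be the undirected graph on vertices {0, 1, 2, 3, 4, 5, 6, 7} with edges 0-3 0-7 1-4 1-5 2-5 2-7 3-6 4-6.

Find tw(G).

2

A width-2 tree decomposition is:
Bags: B1 = {0, 2, 7}  B2 = {0, 2, 5}  B3 = {0, 1, 5}  B4 = {0, 1, 4}  B5 = {0, 4, 6}  B6 = {0, 3, 6}
Tree: B1–B2, B2–B3, B3–B4, B4–B5, B5–B6
Each bag holds 3 vertices, so the decomposition has width 2, which upper-bounds the treewidth. For the lower bound, G contains the cycle 0–7–2–5–1–4–6–3–0, so G is not a forest; only forests have treewidth ≤ 1, hence tw(G) ≥ 2. Therefore the treewidth is 2.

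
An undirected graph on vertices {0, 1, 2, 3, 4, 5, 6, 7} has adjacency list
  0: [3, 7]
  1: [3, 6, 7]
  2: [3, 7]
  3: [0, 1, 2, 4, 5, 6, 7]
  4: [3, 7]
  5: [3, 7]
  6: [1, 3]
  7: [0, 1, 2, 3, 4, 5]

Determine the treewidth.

2

A width-2 tree decomposition is:
Bags: B1 = {3, 4, 7}  B2 = {1, 3, 7}  B3 = {2, 3, 7}  B4 = {1, 3, 6}  B5 = {0, 3, 7}  B6 = {3, 5, 7}
Tree: B1–B2, B2–B3, B2–B4, B1–B5, B5–B6
The largest bag has 3 vertices, giving width 2; this decomposition certifies tw(G) ≤ 2. For the lower bound, the 3 vertices {1, 3, 6} are pairwise adjacent, and any tree decomposition puts a clique entirely inside one bag — forcing width ≥ 2. Therefore the treewidth is 2.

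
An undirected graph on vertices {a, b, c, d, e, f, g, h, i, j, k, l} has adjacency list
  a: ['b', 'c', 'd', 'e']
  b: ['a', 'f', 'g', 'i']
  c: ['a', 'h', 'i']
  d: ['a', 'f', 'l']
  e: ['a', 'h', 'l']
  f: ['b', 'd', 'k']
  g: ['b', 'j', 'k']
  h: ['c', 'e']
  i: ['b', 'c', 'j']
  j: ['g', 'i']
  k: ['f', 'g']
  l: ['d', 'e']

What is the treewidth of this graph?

3

A width-3 tree decomposition is:
Bags: B1 = {g, i, j, k}  B2 = {b, g, i, k}  B3 = {b, f, i, k}  B4 = {b, c, f, i}  B5 = {a, b, c, f}  B6 = {a, c, d, f}  B7 = {a, c, d, h}  B8 = {a, d, e, h}  B9 = {d, e, h, l}
Tree: B1–B2, B2–B3, B3–B4, B4–B5, B5–B6, B6–B7, B7–B8, B8–B9
Every bag has size at most 4, so the width is 4 − 1 = 3 and tw(G) ≤ 3. For the lower bound: the 4 vertex sets {g,j,k}, {i}, {b}, {a,c,d,f} are disjoint, each induces a connected subgraph, and every pair is joined by at least one edge of G. Contracting each set to a single vertex therefore yields K_{4} as a minor, and since treewidth is minor-monotone, tw(G) ≥ tw(K_{4}) = 3. Hence tw(G) = 3 exactly.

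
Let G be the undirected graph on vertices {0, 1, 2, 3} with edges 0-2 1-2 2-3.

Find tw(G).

1

A width-1 tree decomposition is:
Bags: B1 = {1, 2}  B2 = {2, 3}  B3 = {0, 2}
Tree: B1–B2, B2–B3
Every bag has size at most 2, so the width is 2 − 1 = 1 and tw(G) ≤ 1. Since G has at least one edge (e.g. 1–2), it is not an edgeless graph, so tw(G) ≥ 1. Therefore the treewidth is 1.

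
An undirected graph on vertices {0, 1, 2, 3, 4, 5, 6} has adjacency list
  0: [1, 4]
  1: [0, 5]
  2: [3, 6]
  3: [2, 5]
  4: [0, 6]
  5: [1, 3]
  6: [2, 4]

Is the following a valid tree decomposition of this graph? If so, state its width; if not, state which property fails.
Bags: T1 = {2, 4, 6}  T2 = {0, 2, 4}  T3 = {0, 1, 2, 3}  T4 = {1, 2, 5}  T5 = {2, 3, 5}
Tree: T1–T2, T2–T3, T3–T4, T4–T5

No — bags containing vertex 3 are not connected in the tree.

A tree decomposition must satisfy three properties: every vertex lies in some bag; for every edge, both endpoints lie together in some bag; and for every vertex, the bags containing it form a connected subtree. Here bags containing vertex 3 are not connected in the tree, so the decomposition is invalid.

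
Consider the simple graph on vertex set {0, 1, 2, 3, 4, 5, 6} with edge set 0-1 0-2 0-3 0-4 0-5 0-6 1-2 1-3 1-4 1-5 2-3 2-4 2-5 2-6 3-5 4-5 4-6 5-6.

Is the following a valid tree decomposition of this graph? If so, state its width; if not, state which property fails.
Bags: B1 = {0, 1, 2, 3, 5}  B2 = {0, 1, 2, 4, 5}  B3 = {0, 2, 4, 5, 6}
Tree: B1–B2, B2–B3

Yes; width 4.

Vertex coverage: the bags together contain {0, 1, 2, 3, 4, 5, 6}, the full vertex set. Edge coverage: each edge of G has both endpoints in at least one bag. Running intersection: for every vertex, the bags containing it form a connected subtree. All three properties hold, so this is a valid tree decomposition of width max|bag| − 1 = 4, and hence tw(G) ≤ 4.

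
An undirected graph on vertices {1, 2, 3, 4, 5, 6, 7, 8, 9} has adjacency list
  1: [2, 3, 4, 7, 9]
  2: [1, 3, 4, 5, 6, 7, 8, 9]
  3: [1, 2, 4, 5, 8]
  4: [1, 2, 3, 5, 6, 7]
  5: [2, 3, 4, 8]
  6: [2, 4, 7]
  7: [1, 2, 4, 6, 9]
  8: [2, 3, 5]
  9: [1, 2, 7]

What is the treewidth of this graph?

A width-3 tree decomposition is:
Bags: B1 = {2, 3, 4, 5}  B2 = {1, 2, 3, 4}  B3 = {1, 2, 4, 7}  B4 = {2, 4, 6, 7}  B5 = {2, 3, 5, 8}  B6 = {1, 2, 7, 9}
Tree: B1–B2, B2–B3, B3–B4, B1–B5, B3–B6
Each bag holds 4 vertices, so the decomposition has width 3, which upper-bounds the treewidth. Conversely, {2, 3, 5, 8} is a clique of size 4, and the vertices of any clique must share a bag in every tree decomposition; so some bag has ≥ 4 vertices and tw(G) ≥ 3. Hence tw(G) = 3 exactly.

3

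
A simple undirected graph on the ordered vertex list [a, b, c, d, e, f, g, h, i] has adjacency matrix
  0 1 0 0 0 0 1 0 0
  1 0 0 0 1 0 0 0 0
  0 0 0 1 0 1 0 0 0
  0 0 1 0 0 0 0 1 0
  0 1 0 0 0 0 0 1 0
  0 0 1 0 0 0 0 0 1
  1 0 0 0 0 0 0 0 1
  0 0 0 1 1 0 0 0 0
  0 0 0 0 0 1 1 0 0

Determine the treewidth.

A width-2 tree decomposition is:
Bags: B1 = {a, b, g}  B2 = {b, g, i}  B3 = {b, f, i}  B4 = {b, c, f}  B5 = {b, c, d}  B6 = {b, d, h}  B7 = {b, e, h}
Tree: B1–B2, B2–B3, B3–B4, B4–B5, B5–B6, B6–B7
Each bag holds 3 vertices, so the decomposition has width 2, which upper-bounds the treewidth. For the lower bound, G contains the cycle b–a–g–i–f–c–d–h–e–b, so G is not a forest; only forests have treewidth ≤ 1, hence tw(G) ≥ 2. Therefore the treewidth is 2.

2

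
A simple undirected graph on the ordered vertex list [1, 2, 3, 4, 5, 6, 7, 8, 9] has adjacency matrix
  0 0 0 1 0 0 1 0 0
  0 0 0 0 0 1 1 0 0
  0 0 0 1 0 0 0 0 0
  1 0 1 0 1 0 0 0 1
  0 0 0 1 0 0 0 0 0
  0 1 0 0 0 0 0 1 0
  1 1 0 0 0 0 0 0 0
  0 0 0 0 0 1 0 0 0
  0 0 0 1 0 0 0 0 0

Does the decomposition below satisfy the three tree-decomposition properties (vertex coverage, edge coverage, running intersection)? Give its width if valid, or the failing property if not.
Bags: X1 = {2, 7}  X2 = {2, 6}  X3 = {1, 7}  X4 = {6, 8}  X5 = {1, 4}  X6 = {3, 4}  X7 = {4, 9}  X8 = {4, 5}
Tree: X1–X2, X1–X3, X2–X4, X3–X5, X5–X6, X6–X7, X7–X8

Every vertex of G appears in some bag (union = {1, 2, 3, 4, 5, 6, 7, 8, 9}); every edge is covered by a bag; and for each vertex v the set of bags containing v is connected in the bag tree. The decomposition is therefore valid. The largest bag has 2 vertices, so the width is 1.

Yes; width 1.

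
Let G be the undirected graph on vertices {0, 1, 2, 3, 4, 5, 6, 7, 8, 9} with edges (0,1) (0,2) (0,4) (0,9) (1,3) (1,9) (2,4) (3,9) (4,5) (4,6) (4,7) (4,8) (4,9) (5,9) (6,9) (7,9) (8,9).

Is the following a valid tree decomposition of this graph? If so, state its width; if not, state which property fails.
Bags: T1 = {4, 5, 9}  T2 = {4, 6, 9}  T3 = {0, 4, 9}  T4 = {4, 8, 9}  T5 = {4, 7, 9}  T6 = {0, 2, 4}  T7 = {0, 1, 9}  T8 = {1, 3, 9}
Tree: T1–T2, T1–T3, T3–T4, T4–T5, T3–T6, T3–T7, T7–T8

Vertex coverage: the bags together contain {0, 1, 2, 3, 4, 5, 6, 7, 8, 9}, the full vertex set. Edge coverage: each edge of G has both endpoints in at least one bag. Running intersection: for every vertex, the bags containing it form a connected subtree. All three properties hold, so this is a valid tree decomposition of width max|bag| − 1 = 2, and hence tw(G) ≤ 2.

Yes; width 2.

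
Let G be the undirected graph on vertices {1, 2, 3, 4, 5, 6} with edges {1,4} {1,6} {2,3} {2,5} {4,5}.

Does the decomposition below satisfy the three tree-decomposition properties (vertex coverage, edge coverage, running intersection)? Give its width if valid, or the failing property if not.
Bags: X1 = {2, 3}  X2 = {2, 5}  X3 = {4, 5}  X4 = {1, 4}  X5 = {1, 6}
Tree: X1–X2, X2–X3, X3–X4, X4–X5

Yes; width 1.

Vertex coverage: the bags together contain {1, 2, 3, 4, 5, 6}, the full vertex set. Edge coverage: each edge of G has both endpoints in at least one bag. Running intersection: for every vertex, the bags containing it form a connected subtree. All three properties hold, so this is a valid tree decomposition of width max|bag| − 1 = 1, and hence tw(G) ≤ 1.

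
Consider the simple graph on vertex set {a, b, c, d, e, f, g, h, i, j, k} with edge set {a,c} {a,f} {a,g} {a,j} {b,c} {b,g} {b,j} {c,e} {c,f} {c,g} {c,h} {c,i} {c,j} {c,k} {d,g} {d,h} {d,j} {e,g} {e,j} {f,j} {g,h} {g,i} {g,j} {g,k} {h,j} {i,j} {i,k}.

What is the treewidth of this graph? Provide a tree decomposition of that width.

Treewidth 3.
One optimal decomposition is:
Bags: B1 = {a, c, g, j}  B2 = {c, g, i, j}  B3 = {c, g, i, k}  B4 = {c, e, g, j}  B5 = {b, c, g, j}  B6 = {c, g, h, j}  B7 = {a, c, f, j}  B8 = {d, g, h, j}
Tree: B1–B2, B2–B3, B2–B4, B2–B5, B1–B6, B1–B7, B6–B8

Each bag holds 4 vertices, so the decomposition has width 3, which upper-bounds the treewidth. For the lower bound, the 4 vertices {d, g, h, j} are pairwise adjacent, and any tree decomposition puts a clique entirely inside one bag — forcing width ≥ 3. The upper and lower bounds meet at 3, so that is the treewidth.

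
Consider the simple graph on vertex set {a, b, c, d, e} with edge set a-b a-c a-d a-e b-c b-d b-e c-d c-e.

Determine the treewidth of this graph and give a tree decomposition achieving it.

Treewidth 3.
One such decomposition:
Bags: B1 = {a, b, c, d}  B2 = {a, b, c, e}
Tree: B1–B2

Every bag has size at most 4, so the width is 4 − 1 = 3 and tw(G) ≤ 3. On the other hand G contains the 4-clique {a, b, c, d}. A clique must lie in a single bag of any decomposition, so no decomposition can have width below 3. The upper and lower bounds meet at 3, so that is the treewidth.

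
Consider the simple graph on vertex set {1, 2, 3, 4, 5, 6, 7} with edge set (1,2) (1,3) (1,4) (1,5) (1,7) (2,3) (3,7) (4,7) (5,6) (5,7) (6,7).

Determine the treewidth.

A width-2 tree decomposition is:
Bags: B1 = {1, 3, 7}  B2 = {1, 5, 7}  B3 = {1, 2, 3}  B4 = {5, 6, 7}  B5 = {1, 4, 7}
Tree: B1–B2, B1–B3, B2–B4, B2–B5
Every bag has size at most 3, so the width is 3 − 1 = 2 and tw(G) ≤ 2. Conversely, {1, 2, 3} is a clique of size 3, and the vertices of any clique must share a bag in every tree decomposition; so some bag has ≥ 3 vertices and tw(G) ≥ 2. Combining the bounds, tw(G) = 2.

2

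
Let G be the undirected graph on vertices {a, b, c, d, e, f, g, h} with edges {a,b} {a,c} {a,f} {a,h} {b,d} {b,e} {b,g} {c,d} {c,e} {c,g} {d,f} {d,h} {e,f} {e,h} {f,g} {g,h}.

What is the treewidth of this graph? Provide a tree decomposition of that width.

The largest bag has 5 vertices, giving width 4; this decomposition certifies tw(G) ≤ 4. For the lower bound: the 5 vertex sets {f,g}, {e,h}, {c,d}, {a}, {b} are disjoint, each induces a connected subgraph, and every pair is joined by at least one edge of G. Contracting each set to a single vertex therefore yields K_{5} as a minor, and since treewidth is minor-monotone, tw(G) ≥ tw(K_{5}) = 4. Therefore the treewidth is 4.

Treewidth 4.
One such decomposition:
Bags: B1 = {a, d, e, f, g}  B2 = {a, d, e, g, h}  B3 = {a, c, d, e, g}  B4 = {a, b, d, e, g}
Tree: B1–B2, B2–B3, B3–B4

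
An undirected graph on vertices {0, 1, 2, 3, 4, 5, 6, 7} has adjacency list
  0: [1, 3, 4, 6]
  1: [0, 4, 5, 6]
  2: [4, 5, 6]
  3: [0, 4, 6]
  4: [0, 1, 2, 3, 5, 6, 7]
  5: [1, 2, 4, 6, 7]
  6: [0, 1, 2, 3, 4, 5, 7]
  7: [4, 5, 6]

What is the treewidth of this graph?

A width-3 tree decomposition is:
Bags: B1 = {1, 4, 5, 6}  B2 = {2, 4, 5, 6}  B3 = {0, 1, 4, 6}  B4 = {0, 3, 4, 6}  B5 = {4, 5, 6, 7}
Tree: B1–B2, B1–B3, B3–B4, B2–B5
The largest bag has 4 vertices, giving width 3; this decomposition certifies tw(G) ≤ 3. Conversely, {0, 1, 4, 6} is a clique of size 4, and the vertices of any clique must share a bag in every tree decomposition; so some bag has ≥ 4 vertices and tw(G) ≥ 3. Hence tw(G) = 3 exactly.

3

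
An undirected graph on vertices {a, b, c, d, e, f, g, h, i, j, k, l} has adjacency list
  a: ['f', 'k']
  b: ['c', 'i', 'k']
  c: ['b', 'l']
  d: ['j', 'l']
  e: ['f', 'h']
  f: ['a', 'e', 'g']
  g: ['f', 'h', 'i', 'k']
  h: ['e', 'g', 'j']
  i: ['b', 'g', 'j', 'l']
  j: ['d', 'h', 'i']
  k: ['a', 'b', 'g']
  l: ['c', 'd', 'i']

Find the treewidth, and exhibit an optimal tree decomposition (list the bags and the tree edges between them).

Each bag holds 4 vertices, so the decomposition has width 3, which upper-bounds the treewidth. For the lower bound: the 4 vertex sets {a,e,f}, {h}, {g}, {b,i,j,k} are disjoint, each induces a connected subgraph, and every pair is joined by at least one edge of G. Contracting each set to a single vertex therefore yields K_{4} as a minor, and since treewidth is minor-monotone, tw(G) ≥ tw(K_{4}) = 3. Therefore the treewidth is 3.

Treewidth 3.
Bags: B1 = {a, e, f, h}  B2 = {a, f, g, h}  B3 = {a, g, h, k}  B4 = {g, h, j, k}  B5 = {g, i, j, k}  B6 = {b, i, j, k}  B7 = {b, d, i, j}  B8 = {b, d, i, l}  B9 = {b, c, d, l}
Tree: B1–B2, B2–B3, B3–B4, B4–B5, B5–B6, B6–B7, B7–B8, B8–B9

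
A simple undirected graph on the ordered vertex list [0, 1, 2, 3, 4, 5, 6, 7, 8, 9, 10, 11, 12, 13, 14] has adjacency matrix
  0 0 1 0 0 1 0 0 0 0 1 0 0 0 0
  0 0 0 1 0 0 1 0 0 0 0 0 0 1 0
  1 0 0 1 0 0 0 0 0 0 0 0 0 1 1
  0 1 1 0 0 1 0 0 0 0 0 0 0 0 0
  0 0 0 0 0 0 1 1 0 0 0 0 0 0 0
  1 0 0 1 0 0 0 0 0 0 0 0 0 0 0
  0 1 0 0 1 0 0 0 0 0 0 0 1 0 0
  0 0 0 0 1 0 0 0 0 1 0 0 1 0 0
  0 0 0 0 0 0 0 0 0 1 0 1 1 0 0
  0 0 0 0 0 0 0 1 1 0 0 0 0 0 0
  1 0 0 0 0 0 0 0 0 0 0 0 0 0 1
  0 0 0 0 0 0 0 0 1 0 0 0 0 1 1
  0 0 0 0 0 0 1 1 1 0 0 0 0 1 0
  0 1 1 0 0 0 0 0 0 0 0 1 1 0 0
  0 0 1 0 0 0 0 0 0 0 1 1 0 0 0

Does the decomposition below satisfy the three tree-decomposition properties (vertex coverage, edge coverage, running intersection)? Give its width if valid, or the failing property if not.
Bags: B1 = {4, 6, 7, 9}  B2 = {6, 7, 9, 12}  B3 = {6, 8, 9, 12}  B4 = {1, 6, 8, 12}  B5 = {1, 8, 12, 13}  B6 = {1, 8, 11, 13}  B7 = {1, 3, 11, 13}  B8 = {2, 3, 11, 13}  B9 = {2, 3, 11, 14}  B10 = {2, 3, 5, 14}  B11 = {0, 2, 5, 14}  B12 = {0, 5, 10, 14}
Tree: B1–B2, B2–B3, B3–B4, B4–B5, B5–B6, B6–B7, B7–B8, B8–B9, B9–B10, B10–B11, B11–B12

Every vertex of G appears in some bag (union = {0, 1, 2, 3, 4, 5, 6, 7, 8, 9, 10, 11, 12, 13, 14}); every edge is covered by a bag; and for each vertex v the set of bags containing v is connected in the bag tree. The decomposition is therefore valid. The largest bag has 4 vertices, so the width is 3.

Yes; width 3.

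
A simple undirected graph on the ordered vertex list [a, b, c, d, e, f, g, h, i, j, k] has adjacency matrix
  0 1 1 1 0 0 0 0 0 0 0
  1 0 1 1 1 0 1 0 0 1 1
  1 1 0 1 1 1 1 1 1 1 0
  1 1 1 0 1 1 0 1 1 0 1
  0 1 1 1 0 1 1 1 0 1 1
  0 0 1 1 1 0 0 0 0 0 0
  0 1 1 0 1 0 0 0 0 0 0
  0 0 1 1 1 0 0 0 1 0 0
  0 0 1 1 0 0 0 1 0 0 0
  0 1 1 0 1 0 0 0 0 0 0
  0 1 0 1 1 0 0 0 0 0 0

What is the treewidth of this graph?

A width-3 tree decomposition is:
Bags: B1 = {b, c, d, e}  B2 = {c, d, e, f}  B3 = {c, d, e, h}  B4 = {c, d, h, i}  B5 = {b, d, e, k}  B6 = {a, b, c, d}  B7 = {b, c, e, g}  B8 = {b, c, e, j}
Tree: B1–B2, B1–B3, B3–B4, B1–B5, B1–B6, B1–B7, B7–B8
Every bag has size at most 4, so the width is 4 − 1 = 3 and tw(G) ≤ 3. Conversely, {c, d, e, h} is a clique of size 4, and the vertices of any clique must share a bag in every tree decomposition; so some bag has ≥ 4 vertices and tw(G) ≥ 3. The upper and lower bounds meet at 3, so that is the treewidth.

3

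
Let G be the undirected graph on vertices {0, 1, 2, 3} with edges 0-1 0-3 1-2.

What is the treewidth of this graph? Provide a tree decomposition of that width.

Treewidth 1.
Bags: B1 = {0, 3}  B2 = {0, 1}  B3 = {1, 2}
Tree: B1–B2, B2–B3

The largest bag has 2 vertices, giving width 1; this decomposition certifies tw(G) ≤ 1. Any graph with an edge has treewidth ≥ 1, and G has the edge 3–0. The upper and lower bounds meet at 1, so that is the treewidth.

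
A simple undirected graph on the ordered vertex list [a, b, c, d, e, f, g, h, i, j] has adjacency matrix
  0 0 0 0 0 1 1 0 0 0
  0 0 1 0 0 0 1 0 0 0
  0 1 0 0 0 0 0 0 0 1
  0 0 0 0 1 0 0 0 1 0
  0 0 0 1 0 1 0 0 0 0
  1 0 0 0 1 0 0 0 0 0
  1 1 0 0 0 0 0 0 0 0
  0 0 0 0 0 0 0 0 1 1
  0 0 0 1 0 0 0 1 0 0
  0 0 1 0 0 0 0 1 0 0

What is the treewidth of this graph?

2

A width-2 tree decomposition is:
Bags: B1 = {a, b, g}  B2 = {a, b, c}  B3 = {a, c, j}  B4 = {a, h, j}  B5 = {a, h, i}  B6 = {a, d, i}  B7 = {a, d, e}  B8 = {a, e, f}
Tree: B1–B2, B2–B3, B3–B4, B4–B5, B5–B6, B6–B7, B7–B8
Every bag has size at most 3, so the width is 3 − 1 = 2 and tw(G) ≤ 2. Since a–g–b–c–j–h–i–d–e–f–a is a cycle in G, G is not acyclic. Forests are exactly the graphs of treewidth ≤ 1, so tw(G) ≥ 2. Therefore the treewidth is 2.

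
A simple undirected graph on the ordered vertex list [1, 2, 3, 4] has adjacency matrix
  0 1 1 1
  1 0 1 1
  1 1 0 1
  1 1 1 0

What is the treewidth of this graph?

A width-3 tree decomposition is:
Bags: B1 = {1, 2, 3, 4}
Tree: (single bag)
With just one bag of size 4, the width is 4 − 1 = 3, so tw(G) ≤ 3. Conversely, {1, 2, 3, 4} is a clique of size 4, and the vertices of any clique must share a bag in every tree decomposition; so some bag has ≥ 4 vertices and tw(G) ≥ 3. Combining the bounds, tw(G) = 3.

3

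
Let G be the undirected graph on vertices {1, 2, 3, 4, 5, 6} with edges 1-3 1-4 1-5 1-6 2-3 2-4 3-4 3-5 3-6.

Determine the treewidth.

A width-2 tree decomposition is:
Bags: B1 = {1, 3, 4}  B2 = {2, 3, 4}  B3 = {1, 3, 6}  B4 = {1, 3, 5}
Tree: B1–B2, B1–B3, B3–B4
Every bag has size at most 3, so the width is 3 − 1 = 2 and tw(G) ≤ 2. On the other hand G contains the 3-clique {1, 3, 4}. A clique must lie in a single bag of any decomposition, so no decomposition can have width below 2. Therefore the treewidth is 2.

2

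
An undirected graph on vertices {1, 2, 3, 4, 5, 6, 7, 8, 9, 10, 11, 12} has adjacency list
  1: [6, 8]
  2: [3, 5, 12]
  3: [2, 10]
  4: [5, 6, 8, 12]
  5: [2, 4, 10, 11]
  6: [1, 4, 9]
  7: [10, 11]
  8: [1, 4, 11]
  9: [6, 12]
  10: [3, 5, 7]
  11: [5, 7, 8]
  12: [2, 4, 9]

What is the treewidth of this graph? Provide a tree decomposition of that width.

Each bag holds 4 vertices, so the decomposition has width 3, which upper-bounds the treewidth. For the lower bound: the 4 vertex sets {3,7,10}, {11}, {5}, {2,4,8,12} are disjoint, each induces a connected subgraph, and every pair is joined by at least one edge of G. Contracting each set to a single vertex therefore yields K_{4} as a minor, and since treewidth is minor-monotone, tw(G) ≥ tw(K_{4}) = 3. The upper and lower bounds meet at 3, so that is the treewidth.

Treewidth 3.
One such decomposition:
Bags: B1 = {3, 7, 10, 11}  B2 = {3, 5, 10, 11}  B3 = {2, 3, 5, 11}  B4 = {2, 5, 8, 11}  B5 = {2, 4, 5, 8}  B6 = {2, 4, 8, 12}  B7 = {1, 4, 8, 12}  B8 = {1, 4, 6, 12}  B9 = {1, 6, 9, 12}
Tree: B1–B2, B2–B3, B3–B4, B4–B5, B5–B6, B6–B7, B7–B8, B8–B9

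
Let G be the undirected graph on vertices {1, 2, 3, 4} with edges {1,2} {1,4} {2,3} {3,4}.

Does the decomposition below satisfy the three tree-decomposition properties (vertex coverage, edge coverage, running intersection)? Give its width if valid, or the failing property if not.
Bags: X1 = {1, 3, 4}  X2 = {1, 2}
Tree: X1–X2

A tree decomposition must satisfy three properties: every vertex lies in some bag; for every edge, both endpoints lie together in some bag; and for every vertex, the bags containing it form a connected subtree. Here edge (3,2) lies in no bag, so the decomposition is invalid.

No — edge (3,2) lies in no bag.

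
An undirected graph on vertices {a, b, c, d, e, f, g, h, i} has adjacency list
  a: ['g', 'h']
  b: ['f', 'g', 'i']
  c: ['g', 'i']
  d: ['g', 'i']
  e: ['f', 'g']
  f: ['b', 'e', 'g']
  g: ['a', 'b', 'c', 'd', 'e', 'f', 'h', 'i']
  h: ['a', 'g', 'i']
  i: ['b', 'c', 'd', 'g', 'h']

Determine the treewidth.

2

A width-2 tree decomposition is:
Bags: B1 = {b, f, g}  B2 = {b, g, i}  B3 = {e, f, g}  B4 = {c, g, i}  B5 = {g, h, i}  B6 = {a, g, h}  B7 = {d, g, i}
Tree: B1–B2, B1–B3, B2–B4, B2–B5, B5–B6, B2–B7
Every bag has size at most 3, so the width is 3 − 1 = 2 and tw(G) ≤ 2. For the lower bound, the 3 vertices {a, g, h} are pairwise adjacent, and any tree decomposition puts a clique entirely inside one bag — forcing width ≥ 2. Therefore the treewidth is 2.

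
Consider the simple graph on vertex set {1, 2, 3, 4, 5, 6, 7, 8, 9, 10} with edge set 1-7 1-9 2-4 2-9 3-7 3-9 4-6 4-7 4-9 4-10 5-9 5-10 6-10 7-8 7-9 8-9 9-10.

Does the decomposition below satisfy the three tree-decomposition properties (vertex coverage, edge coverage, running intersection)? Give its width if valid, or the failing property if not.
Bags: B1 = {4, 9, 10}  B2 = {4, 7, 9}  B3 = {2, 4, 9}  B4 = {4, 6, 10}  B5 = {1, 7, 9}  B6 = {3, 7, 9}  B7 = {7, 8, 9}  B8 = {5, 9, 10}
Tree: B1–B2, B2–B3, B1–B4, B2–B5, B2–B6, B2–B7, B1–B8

Checking the three conditions: (i) the bags cover all of {1, 2, 3, 4, 5, 6, 7, 8, 9, 10}; (ii) for each edge, some bag contains both endpoints; (iii) the bags containing any fixed vertex form a subtree. All hold, so the decomposition is valid with width 3 − 1 = 2.

Yes; width 2.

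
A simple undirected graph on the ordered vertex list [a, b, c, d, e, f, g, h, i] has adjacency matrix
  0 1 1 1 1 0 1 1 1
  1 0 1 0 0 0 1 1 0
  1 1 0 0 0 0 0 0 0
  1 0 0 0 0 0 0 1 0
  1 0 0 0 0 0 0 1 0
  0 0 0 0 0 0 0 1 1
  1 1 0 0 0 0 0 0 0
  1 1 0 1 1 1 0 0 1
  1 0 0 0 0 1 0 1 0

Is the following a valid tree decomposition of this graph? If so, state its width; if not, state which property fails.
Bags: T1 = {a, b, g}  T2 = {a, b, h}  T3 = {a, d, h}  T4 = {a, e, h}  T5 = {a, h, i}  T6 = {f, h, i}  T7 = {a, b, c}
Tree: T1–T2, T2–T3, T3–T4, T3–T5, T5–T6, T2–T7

Vertex coverage: the bags together contain {a, b, c, d, e, f, g, h, i}, the full vertex set. Edge coverage: each edge of G has both endpoints in at least one bag. Running intersection: for every vertex, the bags containing it form a connected subtree. All three properties hold, so this is a valid tree decomposition of width max|bag| − 1 = 2, and hence tw(G) ≤ 2.

Yes; width 2.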